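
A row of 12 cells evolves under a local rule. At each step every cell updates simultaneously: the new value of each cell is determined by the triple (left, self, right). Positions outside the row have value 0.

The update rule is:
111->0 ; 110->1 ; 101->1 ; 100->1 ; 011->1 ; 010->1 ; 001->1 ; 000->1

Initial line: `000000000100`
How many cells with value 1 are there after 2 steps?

111111111111
100000000001
count of 1: 2

2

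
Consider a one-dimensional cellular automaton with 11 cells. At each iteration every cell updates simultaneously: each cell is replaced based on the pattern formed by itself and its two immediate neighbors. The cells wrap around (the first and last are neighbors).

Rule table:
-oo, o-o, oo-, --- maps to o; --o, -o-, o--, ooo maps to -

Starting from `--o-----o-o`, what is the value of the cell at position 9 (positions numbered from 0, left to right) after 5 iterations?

iteration 1: ----ooo--o-
iteration 2: ooo-o-o----
iteration 3: o-oo-o--oo-
iteration 4: -oooo---ooo
iteration 5: oo--o-o-o-o
position 9 holds -

-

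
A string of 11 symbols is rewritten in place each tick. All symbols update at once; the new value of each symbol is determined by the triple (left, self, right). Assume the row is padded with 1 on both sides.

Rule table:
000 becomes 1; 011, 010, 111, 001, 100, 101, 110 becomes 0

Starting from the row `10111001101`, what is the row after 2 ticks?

01111111110

00000000000
01111111110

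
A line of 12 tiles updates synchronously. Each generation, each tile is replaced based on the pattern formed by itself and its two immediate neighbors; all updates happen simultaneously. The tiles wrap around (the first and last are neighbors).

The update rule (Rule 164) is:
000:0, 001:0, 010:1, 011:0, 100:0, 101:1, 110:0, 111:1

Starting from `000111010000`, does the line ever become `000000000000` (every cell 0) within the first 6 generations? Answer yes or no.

yes

000010110000
000011000000
000000000000
all cells are 0 at generation 3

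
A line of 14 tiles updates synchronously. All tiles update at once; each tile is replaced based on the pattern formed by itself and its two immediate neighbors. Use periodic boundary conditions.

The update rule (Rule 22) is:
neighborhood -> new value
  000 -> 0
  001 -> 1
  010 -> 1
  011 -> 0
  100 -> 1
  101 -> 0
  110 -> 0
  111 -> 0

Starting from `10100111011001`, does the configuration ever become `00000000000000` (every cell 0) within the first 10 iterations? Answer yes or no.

no

iteration 1: 00111000000110
iteration 2: 01000100001001
iteration 3: 01101110011111
iteration 4: 00000001100000
iteration 5: 00000010010000
iteration 6: 00000111111000
iteration 7: 00001000000100
iteration 8: 00011100001110
iteration 9: 00100010010001
iteration 10: 11110111111011
iteration 10 is 11110111111011, still not uniform 0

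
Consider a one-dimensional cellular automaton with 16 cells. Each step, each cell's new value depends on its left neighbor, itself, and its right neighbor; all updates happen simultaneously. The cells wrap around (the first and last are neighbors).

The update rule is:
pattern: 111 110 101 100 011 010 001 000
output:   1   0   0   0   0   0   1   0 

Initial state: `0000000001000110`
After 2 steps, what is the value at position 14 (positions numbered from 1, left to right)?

0000000010001000
0000000100010000
position 14 holds 0

0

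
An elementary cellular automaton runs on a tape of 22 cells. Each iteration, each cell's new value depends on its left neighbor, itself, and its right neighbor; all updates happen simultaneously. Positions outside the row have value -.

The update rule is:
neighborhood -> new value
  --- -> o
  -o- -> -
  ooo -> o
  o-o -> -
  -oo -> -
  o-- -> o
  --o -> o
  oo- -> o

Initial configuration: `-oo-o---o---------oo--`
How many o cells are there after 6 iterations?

14

o-o--ooo-ooooooooo-ooo
---oo-oo--oooooooo--oo
ooo-o--ooo-ooooooooo-o
-oo--oo-oo--oooooooo--
o-ooo-o--ooo-ooooooooo
---oo--oo-oo--oooooooo
count of o: 14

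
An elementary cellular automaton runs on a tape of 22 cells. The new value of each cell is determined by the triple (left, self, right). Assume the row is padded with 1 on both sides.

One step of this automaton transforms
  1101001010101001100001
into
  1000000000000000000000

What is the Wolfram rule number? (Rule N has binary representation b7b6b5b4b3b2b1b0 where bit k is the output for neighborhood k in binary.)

128

position 0: 111 → 1  (bit 7 = 1)
position 1: 110 → 0  (bit 6 = 0)
position 2: 101 → 0  (bit 5 = 0)
position 4: 100 → 0  (bit 4 = 0)
position 15: 011 → 0  (bit 3 = 0)
position 3: 010 → 0  (bit 2 = 0)
position 5: 001 → 0  (bit 1 = 0)
position 18: 000 → 0  (bit 0 = 0)
bits b7..b0 = 10000000 = 128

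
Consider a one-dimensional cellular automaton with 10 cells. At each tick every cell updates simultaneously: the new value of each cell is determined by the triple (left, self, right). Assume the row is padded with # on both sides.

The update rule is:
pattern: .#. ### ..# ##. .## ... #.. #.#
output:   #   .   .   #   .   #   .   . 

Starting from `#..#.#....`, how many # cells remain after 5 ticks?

4

#..#.#.##.
#..#.#..#.
#..#.#..#.  (fixed point — unchanged through tick 5)
count of #: 4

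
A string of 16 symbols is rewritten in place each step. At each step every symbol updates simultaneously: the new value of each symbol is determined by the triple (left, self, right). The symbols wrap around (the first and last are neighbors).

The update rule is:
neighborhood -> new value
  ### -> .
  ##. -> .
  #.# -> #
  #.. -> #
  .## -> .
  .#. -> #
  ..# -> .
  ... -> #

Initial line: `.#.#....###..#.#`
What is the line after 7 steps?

####....#..#####

#######....#.###
.......###.##...
######....#..###
......###.##....
#####....#..####
.....###.##.....
####....#..#####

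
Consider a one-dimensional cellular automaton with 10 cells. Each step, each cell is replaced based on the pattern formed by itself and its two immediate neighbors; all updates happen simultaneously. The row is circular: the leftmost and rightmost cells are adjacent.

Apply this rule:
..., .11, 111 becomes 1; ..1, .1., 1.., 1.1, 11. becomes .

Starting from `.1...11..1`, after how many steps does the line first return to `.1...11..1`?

25

step 1: ...1.1....
step 2: 11.....111
step 3: 1..111.111
step 4: ...11..111
step 5: .1.1...11.
step 6: .....1.1..
step 7: 1111.....1
step 8: 111..111.1
step 9: 11...11..1
step 10: 1..1.1...1
step 11: .......1.1
step 12: .11111....
step 13: .1111..111
step 14: .111...11.
step 15: .11..1.1..
step 16: .1.......1
step 17: ...11111..
step 18: 11.1111..1
step 19: 1..111...1
step 20: ...11..1.1
step 21: .1.1......
step 22: .....11111
step 23: .111.1111.
step 24: .11..111..
step 25: .1...11..1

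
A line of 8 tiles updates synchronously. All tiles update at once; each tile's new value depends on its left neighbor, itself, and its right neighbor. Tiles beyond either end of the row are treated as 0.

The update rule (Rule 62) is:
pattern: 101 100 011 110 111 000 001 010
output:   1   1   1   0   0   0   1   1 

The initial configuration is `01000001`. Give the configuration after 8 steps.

10000110

step 1: 11100011
step 2: 10010110
step 3: 11111101
step 4: 10000011
step 5: 11000110
step 6: 10101101
step 7: 11111011
step 8: 10000110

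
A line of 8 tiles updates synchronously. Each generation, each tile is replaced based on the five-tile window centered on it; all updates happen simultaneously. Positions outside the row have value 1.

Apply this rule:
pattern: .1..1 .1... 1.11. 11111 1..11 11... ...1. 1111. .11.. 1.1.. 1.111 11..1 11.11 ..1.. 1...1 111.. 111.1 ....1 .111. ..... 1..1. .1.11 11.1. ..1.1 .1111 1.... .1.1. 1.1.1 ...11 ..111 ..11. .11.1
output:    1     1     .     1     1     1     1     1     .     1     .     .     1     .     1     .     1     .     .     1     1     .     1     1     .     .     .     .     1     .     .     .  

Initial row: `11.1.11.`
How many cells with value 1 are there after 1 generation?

4

generation 1: 111....1
count of 1: 4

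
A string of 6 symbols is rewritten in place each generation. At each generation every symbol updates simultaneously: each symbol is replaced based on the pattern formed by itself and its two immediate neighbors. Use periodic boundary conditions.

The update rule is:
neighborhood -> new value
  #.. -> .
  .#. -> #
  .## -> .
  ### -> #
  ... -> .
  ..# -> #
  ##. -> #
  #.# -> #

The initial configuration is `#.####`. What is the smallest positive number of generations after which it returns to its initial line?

##.###
###.##
####.#
#####.
.#####
#.####

6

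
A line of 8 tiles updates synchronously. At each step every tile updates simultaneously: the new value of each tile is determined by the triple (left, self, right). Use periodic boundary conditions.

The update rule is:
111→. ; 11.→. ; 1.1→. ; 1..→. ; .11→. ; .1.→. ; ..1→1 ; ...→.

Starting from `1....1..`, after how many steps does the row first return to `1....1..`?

....1..1
...1..1.
..1..1..
.1..1...
1..1....
..1....1
.1....1.
1....1..

8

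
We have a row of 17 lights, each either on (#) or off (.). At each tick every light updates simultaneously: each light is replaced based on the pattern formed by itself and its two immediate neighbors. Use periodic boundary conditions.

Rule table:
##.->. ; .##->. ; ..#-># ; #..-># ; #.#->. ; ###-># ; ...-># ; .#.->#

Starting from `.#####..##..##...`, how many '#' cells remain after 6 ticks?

10

#.###.##..##..###
...#....##..##.##
########..##.....
.######.##..#####
..####....##.###.
##.##.####....#.#
count of #: 10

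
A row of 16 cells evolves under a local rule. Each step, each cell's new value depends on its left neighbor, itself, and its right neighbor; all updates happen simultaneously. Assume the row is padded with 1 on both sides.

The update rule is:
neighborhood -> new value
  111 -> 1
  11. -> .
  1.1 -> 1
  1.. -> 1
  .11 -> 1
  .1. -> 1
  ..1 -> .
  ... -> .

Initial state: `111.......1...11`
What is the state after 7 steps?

.111.111.1111111

step 1: 11.1......11..11
step 2: 1.111.....1.1.11
step 3: .111.1....111111
step 4: 111.111...111111
step 5: 11.111.1..111111
step 6: 1.111.111.111111
step 7: .111.111.1111111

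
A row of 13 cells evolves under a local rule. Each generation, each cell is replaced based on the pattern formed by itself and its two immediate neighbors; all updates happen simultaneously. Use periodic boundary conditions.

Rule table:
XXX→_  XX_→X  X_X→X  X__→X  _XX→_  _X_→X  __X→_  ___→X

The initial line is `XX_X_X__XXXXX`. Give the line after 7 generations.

generation 1: _XXXXXX______
generation 2: ______XXXXXXX
generation 3: XXXXX_______X
generation 4: ____XXXXXXX__
generation 5: XXX_______XXX
generation 6: __XXXXXXX____
generation 7: X_______XXXXX

X_______XXXXX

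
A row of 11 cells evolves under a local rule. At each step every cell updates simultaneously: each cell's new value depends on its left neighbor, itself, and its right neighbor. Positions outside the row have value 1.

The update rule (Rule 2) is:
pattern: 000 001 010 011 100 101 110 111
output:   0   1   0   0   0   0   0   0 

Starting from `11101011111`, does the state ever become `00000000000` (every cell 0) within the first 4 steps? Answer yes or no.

00000000000
all cells are 0 at step 1

yes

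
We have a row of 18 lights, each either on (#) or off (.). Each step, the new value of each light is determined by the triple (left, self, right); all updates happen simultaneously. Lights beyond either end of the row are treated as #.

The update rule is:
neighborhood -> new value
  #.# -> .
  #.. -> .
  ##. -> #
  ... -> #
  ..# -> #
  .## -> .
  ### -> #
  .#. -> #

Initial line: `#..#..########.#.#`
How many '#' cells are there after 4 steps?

#.##.#.#######.#..
#..#.#..######.#.#
#.##.#.#.#####.#..
#..#.#.#..####.#.#
count of #: 10

10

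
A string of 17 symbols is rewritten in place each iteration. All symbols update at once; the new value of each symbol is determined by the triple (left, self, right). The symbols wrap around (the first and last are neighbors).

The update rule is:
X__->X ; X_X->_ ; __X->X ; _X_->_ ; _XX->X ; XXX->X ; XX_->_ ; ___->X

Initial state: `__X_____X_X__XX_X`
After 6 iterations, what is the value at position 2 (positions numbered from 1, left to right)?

XX_XXXXX___XXX___
X__XXXX_XXXXX_XXX
_XXXXX__XXXX__XXX
_XXXX_XXXXX_XXXX_
XXXX__XXXX__XXX_X
XXX_XXXXX_XXXX__X
position 2 holds X

X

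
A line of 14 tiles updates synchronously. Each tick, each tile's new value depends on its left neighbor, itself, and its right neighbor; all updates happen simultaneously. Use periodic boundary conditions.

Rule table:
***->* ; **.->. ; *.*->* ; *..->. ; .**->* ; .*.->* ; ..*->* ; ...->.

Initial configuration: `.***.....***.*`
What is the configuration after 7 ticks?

***.....***.**
**.....***.***
*.....***.****
.....***.*****
....***.*****.
...***.*****..
..***.*****...

..***.*****...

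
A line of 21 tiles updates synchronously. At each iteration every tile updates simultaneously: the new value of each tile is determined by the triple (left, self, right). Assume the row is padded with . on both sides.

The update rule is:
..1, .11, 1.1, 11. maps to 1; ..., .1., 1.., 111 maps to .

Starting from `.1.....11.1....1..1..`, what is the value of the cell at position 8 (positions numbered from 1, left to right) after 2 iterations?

.

1.....1111....1..1...
.....11..1...1..1....
position 8 holds .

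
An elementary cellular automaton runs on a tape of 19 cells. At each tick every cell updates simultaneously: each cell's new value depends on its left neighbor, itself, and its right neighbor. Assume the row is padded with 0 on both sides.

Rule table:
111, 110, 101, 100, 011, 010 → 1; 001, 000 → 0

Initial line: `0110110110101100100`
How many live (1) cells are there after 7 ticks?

0111111111111110110
0111111111111111111
0111111111111111111  (fixed point — unchanged through tick 7)
count of 1: 18

18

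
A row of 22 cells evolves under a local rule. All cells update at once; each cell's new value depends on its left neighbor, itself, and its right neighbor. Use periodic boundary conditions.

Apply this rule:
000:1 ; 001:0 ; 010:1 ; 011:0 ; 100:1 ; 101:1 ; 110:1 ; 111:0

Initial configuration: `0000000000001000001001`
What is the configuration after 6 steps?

0000001100001100110000

1111111111101111101101
0000000000110000110110
1111111110011110011011
0000000011000011001100
1111111001111001100111
0000001100001100110000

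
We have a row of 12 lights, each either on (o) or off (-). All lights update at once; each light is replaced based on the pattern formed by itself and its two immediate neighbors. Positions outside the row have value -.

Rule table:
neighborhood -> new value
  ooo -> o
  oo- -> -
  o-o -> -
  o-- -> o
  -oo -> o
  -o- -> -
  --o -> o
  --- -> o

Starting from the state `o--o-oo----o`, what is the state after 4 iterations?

-oo--ooo-ooo

-oo--o-oooo-
oo-oo--ooo-o
o--o-oooo---
-oo--ooo-ooo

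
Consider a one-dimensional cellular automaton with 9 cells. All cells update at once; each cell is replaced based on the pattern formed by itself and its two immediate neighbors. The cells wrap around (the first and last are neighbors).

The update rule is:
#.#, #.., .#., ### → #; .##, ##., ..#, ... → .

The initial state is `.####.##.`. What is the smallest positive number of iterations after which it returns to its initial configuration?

36

..##.#..#
#...###.#
.#...#.#.
.##..####
#..#..##.
##.##...#
#.#..#...
####.##..
.##.#..#.
...###.##
#...#.#..
##..####.
..#..##.#
#.##...##
.#..#...#
###.##..#
##.#..#..
..###.##.
...#.#..#
#..####.#
.#..##.#.
.##...###
#..#...#.
##.##..##
#.#..#..#
.###.##..
..#.#..#.
..####.##
#..##.#..
##...###.
..#...#.#
#.##..###
.#..#..##
###.##...
.#.#..#..
.####.##.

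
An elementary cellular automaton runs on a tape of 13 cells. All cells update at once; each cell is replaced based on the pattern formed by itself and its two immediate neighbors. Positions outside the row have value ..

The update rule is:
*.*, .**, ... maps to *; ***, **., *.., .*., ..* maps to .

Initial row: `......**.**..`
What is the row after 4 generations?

*.*...*...*..

*****.*.**..*
*....*.**....
..**..**..***
*.*...*...*..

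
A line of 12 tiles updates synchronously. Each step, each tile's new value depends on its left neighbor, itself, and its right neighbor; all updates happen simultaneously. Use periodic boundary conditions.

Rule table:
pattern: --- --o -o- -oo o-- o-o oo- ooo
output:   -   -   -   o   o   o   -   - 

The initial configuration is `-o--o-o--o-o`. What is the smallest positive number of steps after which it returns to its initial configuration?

step 1: o-o--o-o--o-
step 2: -o-o--o-o--o
step 3: o-o-o--o-o--
step 4: -o-o-o--o-o-
step 5: --o-o-o--o-o
step 6: o--o-o-o--o-
step 7: -o--o-o-o--o
step 8: o-o--o-o-o--
step 9: -o-o--o-o-o-
step 10: --o-o--o-o-o
step 11: o--o-o--o-o-
step 12: -o--o-o--o-o

12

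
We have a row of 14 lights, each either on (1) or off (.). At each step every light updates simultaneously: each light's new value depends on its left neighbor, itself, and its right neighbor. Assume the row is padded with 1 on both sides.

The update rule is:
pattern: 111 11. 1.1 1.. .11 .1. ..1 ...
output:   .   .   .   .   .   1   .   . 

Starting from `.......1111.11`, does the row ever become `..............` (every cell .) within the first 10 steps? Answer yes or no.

..............
all cells are . at step 1

yes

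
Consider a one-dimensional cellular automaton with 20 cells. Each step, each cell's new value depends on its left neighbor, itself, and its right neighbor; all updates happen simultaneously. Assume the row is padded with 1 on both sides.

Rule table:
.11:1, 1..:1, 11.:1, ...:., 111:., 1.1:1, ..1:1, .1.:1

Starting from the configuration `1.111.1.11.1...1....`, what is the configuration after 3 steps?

111.111111111.111..1
..111.......111.1111
111.11.....11.111...

111.11.....11.111...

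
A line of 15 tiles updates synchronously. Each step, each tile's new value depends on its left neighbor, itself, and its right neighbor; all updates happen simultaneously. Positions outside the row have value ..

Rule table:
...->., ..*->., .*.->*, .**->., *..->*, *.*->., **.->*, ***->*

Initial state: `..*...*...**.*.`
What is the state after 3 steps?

..**..**...*.**
...**..**..*..*
....**..**.**.*

....**..**.**.*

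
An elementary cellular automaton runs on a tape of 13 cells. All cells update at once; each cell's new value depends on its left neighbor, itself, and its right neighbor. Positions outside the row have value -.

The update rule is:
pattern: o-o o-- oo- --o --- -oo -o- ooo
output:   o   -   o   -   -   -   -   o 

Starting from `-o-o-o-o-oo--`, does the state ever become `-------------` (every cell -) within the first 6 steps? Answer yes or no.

yes

step 1: --o-o-o-o-o--
step 2: ---o-o-o-o---
step 3: ----o-o-o----
step 4: -----o-o-----
step 5: ------o------
step 6: -------------
all cells are - at step 6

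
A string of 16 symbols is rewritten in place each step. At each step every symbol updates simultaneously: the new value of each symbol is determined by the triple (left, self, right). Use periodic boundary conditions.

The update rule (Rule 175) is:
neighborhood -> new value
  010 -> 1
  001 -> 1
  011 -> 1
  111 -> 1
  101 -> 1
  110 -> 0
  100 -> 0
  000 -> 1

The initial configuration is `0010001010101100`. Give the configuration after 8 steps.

1110111111111001
1101111111110011
1011111111100111
0111111111001111
1111111110011110
1111111100111101
1111111001111011
1111110011110111

1111110011110111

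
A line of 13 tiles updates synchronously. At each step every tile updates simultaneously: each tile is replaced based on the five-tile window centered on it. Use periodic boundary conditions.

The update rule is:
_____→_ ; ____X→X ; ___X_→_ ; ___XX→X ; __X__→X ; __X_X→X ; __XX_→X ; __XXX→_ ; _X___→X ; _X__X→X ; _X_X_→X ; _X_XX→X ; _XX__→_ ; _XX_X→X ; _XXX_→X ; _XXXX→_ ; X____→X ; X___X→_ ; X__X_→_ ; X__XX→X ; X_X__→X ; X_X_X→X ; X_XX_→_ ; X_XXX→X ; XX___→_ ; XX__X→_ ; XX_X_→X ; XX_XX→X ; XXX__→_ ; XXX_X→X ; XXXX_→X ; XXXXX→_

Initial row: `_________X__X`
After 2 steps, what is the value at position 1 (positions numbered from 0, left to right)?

step 1: XX_____X_XX_X
step 2: X__X_X_XX_XXX
position 1 holds _

_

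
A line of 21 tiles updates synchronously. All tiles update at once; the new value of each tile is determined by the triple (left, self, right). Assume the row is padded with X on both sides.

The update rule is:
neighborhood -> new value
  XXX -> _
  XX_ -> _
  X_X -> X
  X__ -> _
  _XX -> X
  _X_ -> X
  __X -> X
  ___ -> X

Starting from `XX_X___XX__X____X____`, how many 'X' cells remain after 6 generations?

11

generation 1: __XX_XXX__XX_XXXX_XXX
generation 2: _XX_XX___XX_XX___XX__
generation 3: XX_XX__XXX_XX__XXX__X
generation 4: __XX__XX__XX__XX___XX
generation 5: _XX__XX__XX__XX__XXX_
generation 6: XX__XX__XX__XX__XX__X
count of X: 11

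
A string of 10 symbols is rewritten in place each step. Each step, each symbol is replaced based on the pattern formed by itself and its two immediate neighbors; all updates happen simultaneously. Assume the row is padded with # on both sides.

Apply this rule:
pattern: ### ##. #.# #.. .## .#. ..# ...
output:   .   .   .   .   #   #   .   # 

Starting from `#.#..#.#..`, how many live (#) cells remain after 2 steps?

3

..#..#.#..
..#..#.#..
count of #: 3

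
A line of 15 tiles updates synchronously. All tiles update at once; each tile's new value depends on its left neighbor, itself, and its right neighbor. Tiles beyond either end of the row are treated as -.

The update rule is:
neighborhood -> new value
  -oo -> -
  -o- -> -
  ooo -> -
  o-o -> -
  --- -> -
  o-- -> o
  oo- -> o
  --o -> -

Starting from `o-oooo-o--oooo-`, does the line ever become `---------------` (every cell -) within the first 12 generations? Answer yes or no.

yes

-----o--o----oo
------o--o----o
-------o--o----
--------o--o---
---------o--o--
----------o--o-
-----------o--o
------------o--
-------------o-
--------------o
---------------
all cells are - at generation 11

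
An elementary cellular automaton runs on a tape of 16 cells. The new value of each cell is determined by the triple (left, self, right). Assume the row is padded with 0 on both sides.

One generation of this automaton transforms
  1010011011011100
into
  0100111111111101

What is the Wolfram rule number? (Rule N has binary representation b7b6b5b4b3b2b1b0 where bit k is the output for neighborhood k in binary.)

position 12: 111 → 1  (bit 7 = 1)
position 6: 110 → 1  (bit 6 = 1)
position 1: 101 → 1  (bit 5 = 1)
position 3: 100 → 0  (bit 4 = 0)
position 5: 011 → 1  (bit 3 = 1)
position 0: 010 → 0  (bit 2 = 0)
position 4: 001 → 1  (bit 1 = 1)
position 15: 000 → 1  (bit 0 = 1)
bits b7..b0 = 11101011 = 235

235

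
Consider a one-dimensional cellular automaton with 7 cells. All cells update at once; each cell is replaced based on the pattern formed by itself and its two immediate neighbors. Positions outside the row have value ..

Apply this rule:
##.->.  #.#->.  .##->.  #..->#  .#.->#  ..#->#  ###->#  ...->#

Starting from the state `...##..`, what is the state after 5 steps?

###..##
.#.##..
##...##
..###..
##.#.##

##.#.##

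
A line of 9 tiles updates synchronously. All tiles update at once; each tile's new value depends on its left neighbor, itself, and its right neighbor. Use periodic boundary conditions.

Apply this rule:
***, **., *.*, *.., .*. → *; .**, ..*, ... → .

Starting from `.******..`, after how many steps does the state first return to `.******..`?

9

..******.
...******
*...*****
**...****
***...***
****...**
*****...*
******...
.******..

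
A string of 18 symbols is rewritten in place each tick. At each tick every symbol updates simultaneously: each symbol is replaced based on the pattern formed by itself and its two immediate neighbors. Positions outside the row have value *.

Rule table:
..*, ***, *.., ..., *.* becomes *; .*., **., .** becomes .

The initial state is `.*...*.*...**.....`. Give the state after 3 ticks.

tick 1: *.***.*.***..*****
tick 2: .*.*.*.*.*.**.****
tick 3: *.*.*.*.*.*..*.***

*.*.*.*.*.*..*.***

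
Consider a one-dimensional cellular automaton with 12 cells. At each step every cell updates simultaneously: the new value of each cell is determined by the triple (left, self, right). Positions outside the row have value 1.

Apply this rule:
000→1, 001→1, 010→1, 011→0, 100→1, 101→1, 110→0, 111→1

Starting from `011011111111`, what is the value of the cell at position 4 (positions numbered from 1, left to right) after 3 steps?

step 1: 100101111111
step 2: 011110111111
step 3: 101101011111
position 4 holds 1

1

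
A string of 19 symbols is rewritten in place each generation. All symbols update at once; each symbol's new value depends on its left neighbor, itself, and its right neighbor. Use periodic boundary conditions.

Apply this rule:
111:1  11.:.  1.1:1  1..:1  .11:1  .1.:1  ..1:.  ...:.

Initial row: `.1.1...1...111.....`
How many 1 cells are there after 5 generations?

.1111..11..11.1....
.111.1.1.1.1.111...
.11.11111111111.1..
.1.11111111111.111.
.111111111111.111.1
count of 1: 16

16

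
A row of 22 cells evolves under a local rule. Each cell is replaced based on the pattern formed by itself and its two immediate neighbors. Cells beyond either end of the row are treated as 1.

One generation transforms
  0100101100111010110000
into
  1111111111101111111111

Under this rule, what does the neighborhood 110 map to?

1

At position 7 the neighborhood is 110; the next row has 1 there.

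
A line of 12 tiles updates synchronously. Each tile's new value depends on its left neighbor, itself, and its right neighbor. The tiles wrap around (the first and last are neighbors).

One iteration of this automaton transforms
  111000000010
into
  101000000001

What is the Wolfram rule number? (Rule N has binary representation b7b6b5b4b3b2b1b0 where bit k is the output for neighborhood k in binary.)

104

position 1: 111 → 0  (bit 7 = 0)
position 2: 110 → 1  (bit 6 = 1)
position 11: 101 → 1  (bit 5 = 1)
position 3: 100 → 0  (bit 4 = 0)
position 0: 011 → 1  (bit 3 = 1)
position 10: 010 → 0  (bit 2 = 0)
position 9: 001 → 0  (bit 1 = 0)
position 4: 000 → 0  (bit 0 = 0)
bits b7..b0 = 01101000 = 104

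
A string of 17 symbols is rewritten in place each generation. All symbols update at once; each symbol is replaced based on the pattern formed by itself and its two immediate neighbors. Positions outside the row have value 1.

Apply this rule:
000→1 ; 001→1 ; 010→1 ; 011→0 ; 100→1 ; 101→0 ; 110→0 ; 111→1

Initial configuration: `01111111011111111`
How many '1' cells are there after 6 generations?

00111110001111111
11011101110111111
10001000100011111
01111111111101111
00111111111000111
11011111110111011
count of 1: 14

14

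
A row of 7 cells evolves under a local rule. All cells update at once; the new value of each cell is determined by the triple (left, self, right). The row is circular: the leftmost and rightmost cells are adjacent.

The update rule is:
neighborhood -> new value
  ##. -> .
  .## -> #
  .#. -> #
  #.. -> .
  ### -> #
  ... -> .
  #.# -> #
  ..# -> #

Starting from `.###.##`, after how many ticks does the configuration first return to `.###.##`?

7

###.##.
##.##.#
#.##.##
.##.###
##.###.
#.###.#
.###.##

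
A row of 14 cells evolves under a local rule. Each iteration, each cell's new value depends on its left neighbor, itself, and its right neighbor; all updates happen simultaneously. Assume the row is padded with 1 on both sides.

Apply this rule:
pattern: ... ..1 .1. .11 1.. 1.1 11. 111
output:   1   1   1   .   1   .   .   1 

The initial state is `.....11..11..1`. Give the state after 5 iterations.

iteration 1: 11111..11..11.
iteration 2: 1111.11..11...
iteration 3: 111....11..111
iteration 4: 11.1111..11.11
iteration 5: 1...11.11....1

1...11.11....1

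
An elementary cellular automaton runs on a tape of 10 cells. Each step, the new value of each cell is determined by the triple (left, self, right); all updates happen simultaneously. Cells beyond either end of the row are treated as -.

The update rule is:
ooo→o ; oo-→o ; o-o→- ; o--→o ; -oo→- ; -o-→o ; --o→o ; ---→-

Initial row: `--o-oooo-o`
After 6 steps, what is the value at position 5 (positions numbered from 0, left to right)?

-oo--ooo-o
o-ooo-oo-o
o--oo--o-o
ooo-oooo-o
-oo--ooo-o  (repeats step 1; period 4)
step 6: o-ooo-oo-o
position 5 holds -

-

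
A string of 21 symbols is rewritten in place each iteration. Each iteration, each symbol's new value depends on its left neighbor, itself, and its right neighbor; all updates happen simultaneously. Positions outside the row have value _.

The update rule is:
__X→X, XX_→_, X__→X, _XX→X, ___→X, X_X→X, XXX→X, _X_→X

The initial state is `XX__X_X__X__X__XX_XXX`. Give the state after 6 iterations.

X_XXXXXXXXXXXXXX_XXX_
XXXXXXXXXXXXXXX_XXX_X
XXXXXXXXXXXXXX_XXX_XX
XXXXXXXXXXXXX_XXX_XX_
XXXXXXXXXXXX_XXX_XX_X
XXXXXXXXXXX_XXX_XX_XX

XXXXXXXXXXX_XXX_XX_XX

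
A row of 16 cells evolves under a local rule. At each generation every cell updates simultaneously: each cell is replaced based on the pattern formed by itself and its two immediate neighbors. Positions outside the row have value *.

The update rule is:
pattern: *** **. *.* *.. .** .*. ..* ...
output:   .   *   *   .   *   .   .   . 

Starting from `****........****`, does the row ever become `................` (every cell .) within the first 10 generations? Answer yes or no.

generation 1: ...*........*...
generation 2: ................
all cells are . at generation 2

yes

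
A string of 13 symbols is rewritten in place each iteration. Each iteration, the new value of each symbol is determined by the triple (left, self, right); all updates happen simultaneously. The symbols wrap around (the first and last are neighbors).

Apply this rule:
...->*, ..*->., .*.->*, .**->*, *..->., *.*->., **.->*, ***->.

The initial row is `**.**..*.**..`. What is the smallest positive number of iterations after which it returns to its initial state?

1

iteration 1: **.**..*.**..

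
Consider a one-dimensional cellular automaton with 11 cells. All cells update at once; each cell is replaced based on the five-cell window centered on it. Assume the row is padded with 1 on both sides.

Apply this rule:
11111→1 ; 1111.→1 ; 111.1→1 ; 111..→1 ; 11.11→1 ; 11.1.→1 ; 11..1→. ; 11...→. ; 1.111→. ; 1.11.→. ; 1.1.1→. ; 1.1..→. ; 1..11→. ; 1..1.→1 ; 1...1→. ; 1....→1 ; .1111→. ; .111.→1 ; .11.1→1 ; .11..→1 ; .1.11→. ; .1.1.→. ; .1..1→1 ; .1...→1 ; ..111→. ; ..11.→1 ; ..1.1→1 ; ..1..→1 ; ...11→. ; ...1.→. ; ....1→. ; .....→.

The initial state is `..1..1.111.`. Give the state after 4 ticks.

.11111..111
1..111....1
1...11.1...
1...111.1..

1...111.1..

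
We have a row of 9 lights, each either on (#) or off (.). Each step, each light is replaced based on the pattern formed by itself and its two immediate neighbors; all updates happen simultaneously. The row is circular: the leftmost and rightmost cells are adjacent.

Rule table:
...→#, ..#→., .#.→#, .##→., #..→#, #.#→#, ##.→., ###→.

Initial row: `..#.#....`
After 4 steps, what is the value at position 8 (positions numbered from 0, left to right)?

#.#######
.#.......
.########
#........
position 8 holds .

.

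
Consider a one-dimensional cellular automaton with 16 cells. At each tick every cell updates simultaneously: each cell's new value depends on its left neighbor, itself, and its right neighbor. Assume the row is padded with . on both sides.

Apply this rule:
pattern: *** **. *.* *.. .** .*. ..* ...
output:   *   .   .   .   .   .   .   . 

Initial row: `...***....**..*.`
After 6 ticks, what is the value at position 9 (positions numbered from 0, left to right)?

.

....*...........
................
................  (fixed point — unchanged through tick 6)
position 9 holds .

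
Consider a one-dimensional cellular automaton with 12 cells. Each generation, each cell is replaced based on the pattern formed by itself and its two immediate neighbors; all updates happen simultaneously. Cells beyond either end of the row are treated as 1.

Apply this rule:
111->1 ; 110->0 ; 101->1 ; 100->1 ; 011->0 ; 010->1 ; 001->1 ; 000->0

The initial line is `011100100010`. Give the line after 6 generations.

010110101111

generation 1: 101011110111
generation 2: 011101101011
generation 3: 101010011101
generation 4: 011111101010
generation 5: 101111011111
generation 6: 010110101111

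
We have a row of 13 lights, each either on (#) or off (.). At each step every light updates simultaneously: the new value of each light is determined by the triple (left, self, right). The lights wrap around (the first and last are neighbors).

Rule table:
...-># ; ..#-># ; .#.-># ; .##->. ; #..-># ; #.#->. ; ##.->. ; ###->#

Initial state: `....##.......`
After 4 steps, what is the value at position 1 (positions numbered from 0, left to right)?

.

####..#######
###.##.######
##......#####
#.######.####
position 1 holds .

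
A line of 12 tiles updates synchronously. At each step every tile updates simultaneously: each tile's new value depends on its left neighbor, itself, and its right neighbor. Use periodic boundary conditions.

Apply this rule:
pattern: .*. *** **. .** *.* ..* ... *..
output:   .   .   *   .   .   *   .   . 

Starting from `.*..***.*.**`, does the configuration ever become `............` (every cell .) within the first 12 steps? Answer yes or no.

...*..*....*
..*..*....*.
.*..*....*..
*..*....*...
..*....*...*
.*....*...*.
*....*...*..
....*...*..*
...*...*..*.
..*...*..*..
.*...*..*...
*...*..*....
step 12 is *...*..*...., still not uniform .

no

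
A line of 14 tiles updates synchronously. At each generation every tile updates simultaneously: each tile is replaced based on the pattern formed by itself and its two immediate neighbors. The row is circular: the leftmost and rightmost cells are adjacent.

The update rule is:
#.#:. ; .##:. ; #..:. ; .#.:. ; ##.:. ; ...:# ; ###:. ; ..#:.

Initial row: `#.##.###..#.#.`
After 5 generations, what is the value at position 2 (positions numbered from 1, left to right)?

generation 1: ..............
generation 2: ##############
generation 3: ..............  (repeats generation 1; period 2)
generation 5: ..............
position 2 holds .

.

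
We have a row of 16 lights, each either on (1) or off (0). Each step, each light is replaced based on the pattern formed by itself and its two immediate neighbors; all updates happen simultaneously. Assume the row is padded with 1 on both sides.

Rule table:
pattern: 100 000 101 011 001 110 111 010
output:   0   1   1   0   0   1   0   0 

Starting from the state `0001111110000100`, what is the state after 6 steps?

0100010011100010

0100000010110000
1001111001010110
1000001000101011
1011100010010100
1100101000001000
0100010011100010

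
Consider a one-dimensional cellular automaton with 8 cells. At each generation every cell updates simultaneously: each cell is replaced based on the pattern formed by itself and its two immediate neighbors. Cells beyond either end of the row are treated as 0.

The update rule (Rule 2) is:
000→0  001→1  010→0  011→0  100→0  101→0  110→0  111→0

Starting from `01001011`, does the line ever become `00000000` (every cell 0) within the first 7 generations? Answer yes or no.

generation 1: 10010000
generation 2: 00100000
generation 3: 01000000
generation 4: 10000000
generation 5: 00000000
all cells are 0 at generation 5

yes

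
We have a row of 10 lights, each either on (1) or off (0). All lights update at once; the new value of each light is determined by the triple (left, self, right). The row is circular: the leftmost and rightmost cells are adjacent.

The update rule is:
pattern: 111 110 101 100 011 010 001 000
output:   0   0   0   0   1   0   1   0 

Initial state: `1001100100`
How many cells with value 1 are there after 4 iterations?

0011001001
0110010010
1100100100
1001001001
count of 1: 4

4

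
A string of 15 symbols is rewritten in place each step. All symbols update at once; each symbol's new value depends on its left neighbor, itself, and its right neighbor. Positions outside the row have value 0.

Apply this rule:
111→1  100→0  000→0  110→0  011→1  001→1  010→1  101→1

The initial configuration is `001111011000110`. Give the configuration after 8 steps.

011110110001100
111101100011000
111011000110000
110110001100000
101100011000000
111000110000000
110001100000000
100011000000000

100011000000000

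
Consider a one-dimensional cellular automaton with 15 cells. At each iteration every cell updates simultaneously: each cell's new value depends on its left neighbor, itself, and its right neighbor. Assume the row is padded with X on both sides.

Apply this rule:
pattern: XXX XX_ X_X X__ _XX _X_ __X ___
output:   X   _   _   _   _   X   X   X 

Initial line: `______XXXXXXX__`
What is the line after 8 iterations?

_X_X_X_______X_

_XXXXX_XXXXX__X
__XXX___XXX__X_
_X_X__XX_X__XX_
_X_X_X___X_X___
_X_X_X_XXX_X_XX
_X_X_X__X__X__X
_X_X_X_XX_XX_X_
_X_X_X_______X_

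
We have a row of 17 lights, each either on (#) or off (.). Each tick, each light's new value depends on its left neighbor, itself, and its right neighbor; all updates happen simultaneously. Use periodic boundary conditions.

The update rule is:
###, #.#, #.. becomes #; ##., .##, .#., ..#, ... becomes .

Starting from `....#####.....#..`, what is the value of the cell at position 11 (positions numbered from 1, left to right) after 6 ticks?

#

.....###.#.....#.
......#.#.#.....#
#......#.#.#.....
.#......#.#.#....
..#......#.#.#...
...#......#.#.#..
position 11 holds #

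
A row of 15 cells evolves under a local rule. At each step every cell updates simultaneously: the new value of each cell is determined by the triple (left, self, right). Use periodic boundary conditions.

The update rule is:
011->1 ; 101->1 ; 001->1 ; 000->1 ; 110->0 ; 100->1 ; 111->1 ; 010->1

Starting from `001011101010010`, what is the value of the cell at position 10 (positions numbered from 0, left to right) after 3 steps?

1

111111011111111
111110111111111
111101111111111
position 10 holds 1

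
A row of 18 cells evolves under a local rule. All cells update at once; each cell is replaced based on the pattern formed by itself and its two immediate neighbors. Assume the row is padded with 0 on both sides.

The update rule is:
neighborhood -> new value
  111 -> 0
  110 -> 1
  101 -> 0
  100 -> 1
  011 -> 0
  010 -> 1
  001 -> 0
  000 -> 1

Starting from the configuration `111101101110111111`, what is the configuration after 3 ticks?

000100100010000001
110110111011111101
010010001000000101

010010001000000101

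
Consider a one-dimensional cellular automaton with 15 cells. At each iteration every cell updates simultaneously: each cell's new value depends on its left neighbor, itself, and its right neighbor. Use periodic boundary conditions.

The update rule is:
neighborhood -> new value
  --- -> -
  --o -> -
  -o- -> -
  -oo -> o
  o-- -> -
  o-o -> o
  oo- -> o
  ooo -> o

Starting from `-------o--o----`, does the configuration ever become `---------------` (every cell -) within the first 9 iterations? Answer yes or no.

yes

iteration 1: ---------------
all cells are - at iteration 1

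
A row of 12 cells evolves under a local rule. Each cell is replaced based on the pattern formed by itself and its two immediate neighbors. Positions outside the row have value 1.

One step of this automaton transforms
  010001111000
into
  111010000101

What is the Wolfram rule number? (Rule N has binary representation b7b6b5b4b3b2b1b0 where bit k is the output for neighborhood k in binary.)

position 6: 111 → 0  (bit 7 = 0)
position 8: 110 → 0  (bit 6 = 0)
position 0: 101 → 1  (bit 5 = 1)
position 2: 100 → 1  (bit 4 = 1)
position 5: 011 → 0  (bit 3 = 0)
position 1: 010 → 1  (bit 2 = 1)
position 4: 001 → 1  (bit 1 = 1)
position 3: 000 → 0  (bit 0 = 0)
bits b7..b0 = 00110110 = 54

54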